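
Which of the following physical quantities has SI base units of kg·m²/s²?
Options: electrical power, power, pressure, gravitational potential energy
Checking the SI base units of each option:
  electrical power (P = IV): kg·m²/s³  ✗
  power (P = W/t): kg·m²/s³  ✗
  pressure (P = F/A): kg/(m·s²)  ✗
  gravitational potential energy (U = -GMm/r): kg·m²/s²  ✓ matches

Only gravitational potential energy has units kg·m²/s².

Answer: gravitational potential energy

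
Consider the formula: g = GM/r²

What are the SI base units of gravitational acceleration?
Units of each symbol in g = GM/r²:
  G (gravitational constant): m³/(kg·s²)
  M (mass): kg
  r (distance): m  → to the power 2 in the denominator, contributes 1/m²

Multiplying the contributions: [m³/(kg·s²)] · [kg] · [1/m²]
Adding exponents of each base unit: m: 1, s: -2
SI base units of gravitational acceleration: m/s²

Answer: m/s²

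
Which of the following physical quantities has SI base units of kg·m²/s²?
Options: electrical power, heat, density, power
Checking the SI base units of each option:
  electrical power (P = IV): kg·m²/s³  ✗
  heat (Q = mcΔT): kg·m²/s²  ✓ matches
  density (ρ = m/V): kg/m³  ✗
  power (P = W/t): kg·m²/s³  ✗

Only heat has units kg·m²/s².

Answer: heat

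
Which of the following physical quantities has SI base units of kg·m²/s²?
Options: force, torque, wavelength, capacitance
Checking the SI base units of each option:
  force (F = ma): kg·m/s²  ✗
  torque (τ = Fr): kg·m²/s²  ✓ matches
  wavelength (λ = v/f): m  ✗
  capacitance (C = Q/V): s⁴·A²/(kg·m²)  ✗

Only torque has units kg·m²/s².

Answer: torque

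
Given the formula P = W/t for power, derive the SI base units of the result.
Units of each symbol in P = W/t:
  W (work): kg·m²/s²
  t (time): s  → in the denominator, contributes 1/s

Multiplying the contributions: [kg·m²/s²] · [1/s]
Adding exponents of each base unit: kg: 1, m: 2, s: -3
SI base units of power: kg·m²/s³

Answer: kg·m²/s³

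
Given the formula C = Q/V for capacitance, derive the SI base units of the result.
Units of each symbol in C = Q/V:
  Q (charge, in coulombs): s·A
  V (voltage, in volts): kg·m²/(s³·A)  → in the denominator, contributes s³·A/(kg·m²)

Multiplying the contributions: [s·A] · [s³·A/(kg·m²)]
Adding exponents of each base unit: kg: -1, m: -2, s: 4, A: 2
SI base units of capacitance: s⁴·A²/(kg·m²)

Answer: s⁴·A²/(kg·m²)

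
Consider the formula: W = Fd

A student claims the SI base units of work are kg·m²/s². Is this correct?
Units of each symbol in W = Fd:
  F (force): kg·m/s²
  d (displacement): m

Multiplying the contributions: [kg·m/s²] · [m]
Adding exponents of each base unit: kg: 1, m: 2, s: -2
SI base units of work: kg·m²/s²

The claimed units kg·m²/s² match the derived units, so the claim is correct.

Answer: Yes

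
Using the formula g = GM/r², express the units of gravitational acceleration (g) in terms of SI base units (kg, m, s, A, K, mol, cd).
Units of each symbol in g = GM/r²:
  G (gravitational constant): m³/(kg·s²)
  M (mass): kg
  r (distance): m  → to the power 2 in the denominator, contributes 1/m²

Multiplying the contributions: [m³/(kg·s²)] · [kg] · [1/m²]
Adding exponents of each base unit: m: 1, s: -2
SI base units of gravitational acceleration: m/s²

Answer: m/s²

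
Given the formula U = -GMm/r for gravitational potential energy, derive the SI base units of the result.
Units of each symbol in U = -GMm/r:
  G (gravitational constant): m³/(kg·s²)
  M (mass): kg
  m (mass): kg
  r (distance): m  → in the denominator, contributes 1/m
  The minus sign does not affect the units.

Multiplying the contributions: [m³/(kg·s²)] · [kg] · [kg] · [1/m]
Adding exponents of each base unit: kg: 1, m: 2, s: -2
SI base units of gravitational potential energy: kg·m²/s²

Answer: kg·m²/s²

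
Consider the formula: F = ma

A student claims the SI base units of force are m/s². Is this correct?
Units of each symbol in F = ma:
  m (mass): kg
  a (acceleration): m/s²

Multiplying the contributions: [kg] · [m/s²]
Adding exponents of each base unit: kg: 1, m: 1, s: -2
SI base units of force: kg·m/s²

The claimed units m/s² (exponents m: 1, s: -2) do not match the derived units kg·m/s² (exponents kg: 1, m: 1, s: -2), so the claim is incorrect.

Answer: No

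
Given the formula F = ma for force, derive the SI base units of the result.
Units of each symbol in F = ma:
  m (mass): kg
  a (acceleration): m/s²

Multiplying the contributions: [kg] · [m/s²]
Adding exponents of each base unit: kg: 1, m: 1, s: -2
SI base units of force: kg·m/s²

Answer: kg·m/s²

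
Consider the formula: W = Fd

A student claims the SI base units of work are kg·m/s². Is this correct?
Units of each symbol in W = Fd:
  F (force): kg·m/s²
  d (displacement): m

Multiplying the contributions: [kg·m/s²] · [m]
Adding exponents of each base unit: kg: 1, m: 2, s: -2
SI base units of work: kg·m²/s²

The claimed units kg·m/s² (exponents kg: 1, m: 1, s: -2) do not match the derived units kg·m²/s² (exponents kg: 1, m: 2, s: -2), so the claim is incorrect.

Answer: No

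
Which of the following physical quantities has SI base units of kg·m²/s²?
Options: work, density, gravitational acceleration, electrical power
Checking the SI base units of each option:
  work (W = Fd): kg·m²/s²  ✓ matches
  density (ρ = m/V): kg/m³  ✗
  gravitational acceleration (g = GM/r²): m/s²  ✗
  electrical power (P = IV): kg·m²/s³  ✗

Only work has units kg·m²/s².

Answer: work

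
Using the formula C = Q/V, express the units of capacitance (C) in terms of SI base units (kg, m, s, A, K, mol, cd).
Units of each symbol in C = Q/V:
  Q (charge, in coulombs): s·A
  V (voltage, in volts): kg·m²/(s³·A)  → in the denominator, contributes s³·A/(kg·m²)

Multiplying the contributions: [s·A] · [s³·A/(kg·m²)]
Adding exponents of each base unit: kg: -1, m: -2, s: 4, A: 2
SI base units of capacitance: s⁴·A²/(kg·m²)

Answer: s⁴·A²/(kg·m²)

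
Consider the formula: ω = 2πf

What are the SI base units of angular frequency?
Units of each symbol in ω = 2πf:
  f (frequency): 1/s
  The factor 2π is dimensionless.

Multiplying the contributions: [1/s]
Adding exponents of each base unit: s: -1
SI base units of angular frequency: 1/s

Answer: 1/s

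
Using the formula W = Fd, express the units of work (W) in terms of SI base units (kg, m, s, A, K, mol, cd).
Units of each symbol in W = Fd:
  F (force): kg·m/s²
  d (displacement): m

Multiplying the contributions: [kg·m/s²] · [m]
Adding exponents of each base unit: kg: 1, m: 2, s: -2
SI base units of work: kg·m²/s²

Answer: kg·m²/s²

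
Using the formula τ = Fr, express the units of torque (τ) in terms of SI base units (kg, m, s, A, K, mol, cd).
Units of each symbol in τ = Fr:
  F (force): kg·m/s²
  r (lever arm): m

Multiplying the contributions: [kg·m/s²] · [m]
Adding exponents of each base unit: kg: 1, m: 2, s: -2
SI base units of torque: kg·m²/s²

Answer: kg·m²/s²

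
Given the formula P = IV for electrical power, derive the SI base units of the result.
Units of each symbol in P = IV:
  I (current): A
  V (voltage, in volts): kg·m²/(s³·A)

Multiplying the contributions: [A] · [kg·m²/(s³·A)]
Adding exponents of each base unit: kg: 1, m: 2, s: -3
SI base units of electrical power: kg·m²/s³

Answer: kg·m²/s³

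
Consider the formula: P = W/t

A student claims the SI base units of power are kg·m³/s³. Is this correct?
Units of each symbol in P = W/t:
  W (work): kg·m²/s²
  t (time): s  → in the denominator, contributes 1/s

Multiplying the contributions: [kg·m²/s²] · [1/s]
Adding exponents of each base unit: kg: 1, m: 2, s: -3
SI base units of power: kg·m²/s³

The claimed units kg·m³/s³ (exponents kg: 1, m: 3, s: -3) do not match the derived units kg·m²/s³ (exponents kg: 1, m: 2, s: -3), so the claim is incorrect.

Answer: No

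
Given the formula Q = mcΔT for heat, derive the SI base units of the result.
Units of each symbol in Q = mcΔT:
  m (mass): kg
  c (specific heat capacity, in J/(kg·K)): m²/(s²·K)
  ΔT (temperature change): K

Multiplying the contributions: [kg] · [m²/(s²·K)] · [K]
Adding exponents of each base unit: kg: 1, m: 2, s: -2
SI base units of heat: kg·m²/s²

Answer: kg·m²/s²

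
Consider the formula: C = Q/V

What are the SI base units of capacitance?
Units of each symbol in C = Q/V:
  Q (charge, in coulombs): s·A
  V (voltage, in volts): kg·m²/(s³·A)  → in the denominator, contributes s³·A/(kg·m²)

Multiplying the contributions: [s·A] · [s³·A/(kg·m²)]
Adding exponents of each base unit: kg: -1, m: -2, s: 4, A: 2
SI base units of capacitance: s⁴·A²/(kg·m²)

Answer: s⁴·A²/(kg·m²)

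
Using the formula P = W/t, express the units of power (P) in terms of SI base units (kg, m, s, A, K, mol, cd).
Units of each symbol in P = W/t:
  W (work): kg·m²/s²
  t (time): s  → in the denominator, contributes 1/s

Multiplying the contributions: [kg·m²/s²] · [1/s]
Adding exponents of each base unit: kg: 1, m: 2, s: -3
SI base units of power: kg·m²/s³

Answer: kg·m²/s³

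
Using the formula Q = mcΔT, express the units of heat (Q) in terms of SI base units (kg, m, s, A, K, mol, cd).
Units of each symbol in Q = mcΔT:
  m (mass): kg
  c (specific heat capacity, in J/(kg·K)): m²/(s²·K)
  ΔT (temperature change): K

Multiplying the contributions: [kg] · [m²/(s²·K)] · [K]
Adding exponents of each base unit: kg: 1, m: 2, s: -2
SI base units of heat: kg·m²/s²

Answer: kg·m²/s²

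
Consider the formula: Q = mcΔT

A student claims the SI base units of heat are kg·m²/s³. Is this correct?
Units of each symbol in Q = mcΔT:
  m (mass): kg
  c (specific heat capacity, in J/(kg·K)): m²/(s²·K)
  ΔT (temperature change): K

Multiplying the contributions: [kg] · [m²/(s²·K)] · [K]
Adding exponents of each base unit: kg: 1, m: 2, s: -2
SI base units of heat: kg·m²/s²

The claimed units kg·m²/s³ (exponents kg: 1, m: 2, s: -3) do not match the derived units kg·m²/s² (exponents kg: 1, m: 2, s: -2), so the claim is incorrect.

Answer: No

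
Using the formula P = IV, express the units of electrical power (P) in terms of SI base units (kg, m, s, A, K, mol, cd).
Units of each symbol in P = IV:
  I (current): A
  V (voltage, in volts): kg·m²/(s³·A)

Multiplying the contributions: [A] · [kg·m²/(s³·A)]
Adding exponents of each base unit: kg: 1, m: 2, s: -3
SI base units of electrical power: kg·m²/s³

Answer: kg·m²/s³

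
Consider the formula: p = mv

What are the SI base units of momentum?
Units of each symbol in p = mv:
  m (mass): kg
  v (velocity): m/s

Multiplying the contributions: [kg] · [m/s]
Adding exponents of each base unit: kg: 1, m: 1, s: -1
SI base units of momentum: kg·m/s

Answer: kg·m/s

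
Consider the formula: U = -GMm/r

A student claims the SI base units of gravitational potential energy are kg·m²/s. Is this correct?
Units of each symbol in U = -GMm/r:
  G (gravitational constant): m³/(kg·s²)
  M (mass): kg
  m (mass): kg
  r (distance): m  → in the denominator, contributes 1/m
  The minus sign does not affect the units.

Multiplying the contributions: [m³/(kg·s²)] · [kg] · [kg] · [1/m]
Adding exponents of each base unit: kg: 1, m: 2, s: -2
SI base units of gravitational potential energy: kg·m²/s²

The claimed units kg·m²/s (exponents kg: 1, m: 2, s: -1) do not match the derived units kg·m²/s² (exponents kg: 1, m: 2, s: -2), so the claim is incorrect.

Answer: No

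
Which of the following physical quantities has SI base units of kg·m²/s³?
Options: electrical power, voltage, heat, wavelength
Checking the SI base units of each option:
  electrical power (P = IV): kg·m²/s³  ✓ matches
  voltage (V = IR): kg·m²/(s³·A)  ✗
  heat (Q = mcΔT): kg·m²/s²  ✗
  wavelength (λ = v/f): m  ✗

Only electrical power has units kg·m²/s³.

Answer: electrical power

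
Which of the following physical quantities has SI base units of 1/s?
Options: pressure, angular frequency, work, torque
Checking the SI base units of each option:
  pressure (P = F/A): kg/(m·s²)  ✗
  angular frequency (ω = 2πf): 1/s  ✓ matches
  work (W = Fd): kg·m²/s²  ✗
  torque (τ = Fr): kg·m²/s²  ✗

Only angular frequency has units 1/s.

Answer: angular frequency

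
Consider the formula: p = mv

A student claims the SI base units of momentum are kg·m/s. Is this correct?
Units of each symbol in p = mv:
  m (mass): kg
  v (velocity): m/s

Multiplying the contributions: [kg] · [m/s]
Adding exponents of each base unit: kg: 1, m: 1, s: -1
SI base units of momentum: kg·m/s

The claimed units kg·m/s match the derived units, so the claim is correct.

Answer: Yes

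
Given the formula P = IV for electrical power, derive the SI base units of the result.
Units of each symbol in P = IV:
  I (current): A
  V (voltage, in volts): kg·m²/(s³·A)

Multiplying the contributions: [A] · [kg·m²/(s³·A)]
Adding exponents of each base unit: kg: 1, m: 2, s: -3
SI base units of electrical power: kg·m²/s³

Answer: kg·m²/s³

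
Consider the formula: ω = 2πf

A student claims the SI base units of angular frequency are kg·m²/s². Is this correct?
Units of each symbol in ω = 2πf:
  f (frequency): 1/s
  The factor 2π is dimensionless.

Multiplying the contributions: [1/s]
Adding exponents of each base unit: s: -1
SI base units of angular frequency: 1/s

The claimed units kg·m²/s² (exponents kg: 1, m: 2, s: -2) do not match the derived units 1/s (exponents s: -1), so the claim is incorrect.

Answer: No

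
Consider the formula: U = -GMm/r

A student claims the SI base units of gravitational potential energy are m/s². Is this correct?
Units of each symbol in U = -GMm/r:
  G (gravitational constant): m³/(kg·s²)
  M (mass): kg
  m (mass): kg
  r (distance): m  → in the denominator, contributes 1/m
  The minus sign does not affect the units.

Multiplying the contributions: [m³/(kg·s²)] · [kg] · [kg] · [1/m]
Adding exponents of each base unit: kg: 1, m: 2, s: -2
SI base units of gravitational potential energy: kg·m²/s²

The claimed units m/s² (exponents m: 1, s: -2) do not match the derived units kg·m²/s² (exponents kg: 1, m: 2, s: -2), so the claim is incorrect.

Answer: No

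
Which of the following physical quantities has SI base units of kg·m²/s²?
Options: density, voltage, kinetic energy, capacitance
Checking the SI base units of each option:
  density (ρ = m/V): kg/m³  ✗
  voltage (V = IR): kg·m²/(s³·A)  ✗
  kinetic energy (E = ½mv²): kg·m²/s²  ✓ matches
  capacitance (C = Q/V): s⁴·A²/(kg·m²)  ✗

Only kinetic energy has units kg·m²/s².

Answer: kinetic energy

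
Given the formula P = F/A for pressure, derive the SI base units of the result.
Units of each symbol in P = F/A:
  F (force): kg·m/s²
  A (area): m²  → in the denominator, contributes 1/m²

Multiplying the contributions: [kg·m/s²] · [1/m²]
Adding exponents of each base unit: kg: 1, m: -1, s: -2
SI base units of pressure: kg/(m·s²)

Answer: kg/(m·s²)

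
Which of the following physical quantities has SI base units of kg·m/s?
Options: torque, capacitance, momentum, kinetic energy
Checking the SI base units of each option:
  torque (τ = Fr): kg·m²/s²  ✗
  capacitance (C = Q/V): s⁴·A²/(kg·m²)  ✗
  momentum (p = mv): kg·m/s  ✓ matches
  kinetic energy (E = ½mv²): kg·m²/s²  ✗

Only momentum has units kg·m/s.

Answer: momentum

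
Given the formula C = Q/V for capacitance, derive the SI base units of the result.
Units of each symbol in C = Q/V:
  Q (charge, in coulombs): s·A
  V (voltage, in volts): kg·m²/(s³·A)  → in the denominator, contributes s³·A/(kg·m²)

Multiplying the contributions: [s·A] · [s³·A/(kg·m²)]
Adding exponents of each base unit: kg: -1, m: -2, s: 4, A: 2
SI base units of capacitance: s⁴·A²/(kg·m²)

Answer: s⁴·A²/(kg·m²)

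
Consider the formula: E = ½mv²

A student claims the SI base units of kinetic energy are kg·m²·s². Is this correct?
Units of each symbol in E = ½mv²:
  m (mass): kg
  v (speed): m/s  → to the power 2, contributes m²/s²
  The factor ½ is dimensionless.

Multiplying the contributions: [kg] · [m²/s²]
Adding exponents of each base unit: kg: 1, m: 2, s: -2
SI base units of kinetic energy: kg·m²/s²

The claimed units kg·m²·s² (exponents kg: 1, m: 2, s: 2) do not match the derived units kg·m²/s² (exponents kg: 1, m: 2, s: -2), so the claim is incorrect.

Answer: No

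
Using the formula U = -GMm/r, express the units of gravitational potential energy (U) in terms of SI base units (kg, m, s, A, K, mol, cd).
Units of each symbol in U = -GMm/r:
  G (gravitational constant): m³/(kg·s²)
  M (mass): kg
  m (mass): kg
  r (distance): m  → in the denominator, contributes 1/m
  The minus sign does not affect the units.

Multiplying the contributions: [m³/(kg·s²)] · [kg] · [kg] · [1/m]
Adding exponents of each base unit: kg: 1, m: 2, s: -2
SI base units of gravitational potential energy: kg·m²/s²

Answer: kg·m²/s²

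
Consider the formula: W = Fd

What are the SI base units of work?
Units of each symbol in W = Fd:
  F (force): kg·m/s²
  d (displacement): m

Multiplying the contributions: [kg·m/s²] · [m]
Adding exponents of each base unit: kg: 1, m: 2, s: -2
SI base units of work: kg·m²/s²

Answer: kg·m²/s²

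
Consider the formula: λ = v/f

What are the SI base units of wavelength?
Units of each symbol in λ = v/f:
  v (wave speed): m/s
  f (frequency): 1/s  → in the denominator, contributes s

Multiplying the contributions: [m/s] · [s]
Adding exponents of each base unit: m: 1
SI base units of wavelength: m

Answer: m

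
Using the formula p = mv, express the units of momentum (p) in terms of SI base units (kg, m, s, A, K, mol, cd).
Units of each symbol in p = mv:
  m (mass): kg
  v (velocity): m/s

Multiplying the contributions: [kg] · [m/s]
Adding exponents of each base unit: kg: 1, m: 1, s: -1
SI base units of momentum: kg·m/s

Answer: kg·m/s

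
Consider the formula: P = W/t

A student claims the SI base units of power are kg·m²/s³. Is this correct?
Units of each symbol in P = W/t:
  W (work): kg·m²/s²
  t (time): s  → in the denominator, contributes 1/s

Multiplying the contributions: [kg·m²/s²] · [1/s]
Adding exponents of each base unit: kg: 1, m: 2, s: -3
SI base units of power: kg·m²/s³

The claimed units kg·m²/s³ match the derived units, so the claim is correct.

Answer: Yes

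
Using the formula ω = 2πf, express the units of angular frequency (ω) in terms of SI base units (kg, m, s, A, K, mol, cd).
Units of each symbol in ω = 2πf:
  f (frequency): 1/s
  The factor 2π is dimensionless.

Multiplying the contributions: [1/s]
Adding exponents of each base unit: s: -1
SI base units of angular frequency: 1/s

Answer: 1/s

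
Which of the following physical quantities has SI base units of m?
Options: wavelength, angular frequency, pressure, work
Checking the SI base units of each option:
  wavelength (λ = v/f): m  ✓ matches
  angular frequency (ω = 2πf): 1/s  ✗
  pressure (P = F/A): kg/(m·s²)  ✗
  work (W = Fd): kg·m²/s²  ✗

Only wavelength has units m.

Answer: wavelength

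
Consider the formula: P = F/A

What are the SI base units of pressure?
Units of each symbol in P = F/A:
  F (force): kg·m/s²
  A (area): m²  → in the denominator, contributes 1/m²

Multiplying the contributions: [kg·m/s²] · [1/m²]
Adding exponents of each base unit: kg: 1, m: -1, s: -2
SI base units of pressure: kg/(m·s²)

Answer: kg/(m·s²)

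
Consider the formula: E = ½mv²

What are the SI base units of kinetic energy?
Units of each symbol in E = ½mv²:
  m (mass): kg
  v (speed): m/s  → to the power 2, contributes m²/s²
  The factor ½ is dimensionless.

Multiplying the contributions: [kg] · [m²/s²]
Adding exponents of each base unit: kg: 1, m: 2, s: -2
SI base units of kinetic energy: kg·m²/s²

Answer: kg·m²/s²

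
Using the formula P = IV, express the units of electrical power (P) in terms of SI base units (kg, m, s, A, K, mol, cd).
Units of each symbol in P = IV:
  I (current): A
  V (voltage, in volts): kg·m²/(s³·A)

Multiplying the contributions: [A] · [kg·m²/(s³·A)]
Adding exponents of each base unit: kg: 1, m: 2, s: -3
SI base units of electrical power: kg·m²/s³

Answer: kg·m²/s³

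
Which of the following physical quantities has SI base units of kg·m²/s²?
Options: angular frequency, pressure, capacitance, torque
Checking the SI base units of each option:
  angular frequency (ω = 2πf): 1/s  ✗
  pressure (P = F/A): kg/(m·s²)  ✗
  capacitance (C = Q/V): s⁴·A²/(kg·m²)  ✗
  torque (τ = Fr): kg·m²/s²  ✓ matches

Only torque has units kg·m²/s².

Answer: torque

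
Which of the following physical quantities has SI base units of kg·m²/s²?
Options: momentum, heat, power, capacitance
Checking the SI base units of each option:
  momentum (p = mv): kg·m/s  ✗
  heat (Q = mcΔT): kg·m²/s²  ✓ matches
  power (P = W/t): kg·m²/s³  ✗
  capacitance (C = Q/V): s⁴·A²/(kg·m²)  ✗

Only heat has units kg·m²/s².

Answer: heat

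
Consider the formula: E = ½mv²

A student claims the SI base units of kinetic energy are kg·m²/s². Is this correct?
Units of each symbol in E = ½mv²:
  m (mass): kg
  v (speed): m/s  → to the power 2, contributes m²/s²
  The factor ½ is dimensionless.

Multiplying the contributions: [kg] · [m²/s²]
Adding exponents of each base unit: kg: 1, m: 2, s: -2
SI base units of kinetic energy: kg·m²/s²

The claimed units kg·m²/s² match the derived units, so the claim is correct.

Answer: Yes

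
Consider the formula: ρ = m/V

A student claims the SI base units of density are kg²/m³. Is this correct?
Units of each symbol in ρ = m/V:
  m (mass): kg
  V (volume): m³  → in the denominator, contributes 1/m³

Multiplying the contributions: [kg] · [1/m³]
Adding exponents of each base unit: kg: 1, m: -3
SI base units of density: kg/m³

The claimed units kg²/m³ (exponents kg: 2, m: -3) do not match the derived units kg/m³ (exponents kg: 1, m: -3), so the claim is incorrect.

Answer: No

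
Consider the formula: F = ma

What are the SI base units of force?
Units of each symbol in F = ma:
  m (mass): kg
  a (acceleration): m/s²

Multiplying the contributions: [kg] · [m/s²]
Adding exponents of each base unit: kg: 1, m: 1, s: -2
SI base units of force: kg·m/s²

Answer: kg·m/s²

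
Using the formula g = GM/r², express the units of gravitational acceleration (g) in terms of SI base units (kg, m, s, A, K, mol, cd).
Units of each symbol in g = GM/r²:
  G (gravitational constant): m³/(kg·s²)
  M (mass): kg
  r (distance): m  → to the power 2 in the denominator, contributes 1/m²

Multiplying the contributions: [m³/(kg·s²)] · [kg] · [1/m²]
Adding exponents of each base unit: m: 1, s: -2
SI base units of gravitational acceleration: m/s²

Answer: m/s²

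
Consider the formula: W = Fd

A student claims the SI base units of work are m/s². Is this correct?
Units of each symbol in W = Fd:
  F (force): kg·m/s²
  d (displacement): m

Multiplying the contributions: [kg·m/s²] · [m]
Adding exponents of each base unit: kg: 1, m: 2, s: -2
SI base units of work: kg·m²/s²

The claimed units m/s² (exponents m: 1, s: -2) do not match the derived units kg·m²/s² (exponents kg: 1, m: 2, s: -2), so the claim is incorrect.

Answer: No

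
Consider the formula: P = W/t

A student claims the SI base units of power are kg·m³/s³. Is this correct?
Units of each symbol in P = W/t:
  W (work): kg·m²/s²
  t (time): s  → in the denominator, contributes 1/s

Multiplying the contributions: [kg·m²/s²] · [1/s]
Adding exponents of each base unit: kg: 1, m: 2, s: -3
SI base units of power: kg·m²/s³

The claimed units kg·m³/s³ (exponents kg: 1, m: 3, s: -3) do not match the derived units kg·m²/s³ (exponents kg: 1, m: 2, s: -3), so the claim is incorrect.

Answer: No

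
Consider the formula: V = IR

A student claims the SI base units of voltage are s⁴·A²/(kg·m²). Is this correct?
Units of each symbol in V = IR:
  I (current): A
  R (resistance, in ohms): kg·m²/(s³·A²)

Multiplying the contributions: [A] · [kg·m²/(s³·A²)]
Adding exponents of each base unit: kg: 1, m: 2, s: -3, A: -1
SI base units of voltage: kg·m²/(s³·A)

The claimed units s⁴·A²/(kg·m²) (exponents kg: -1, m: -2, s: 4, A: 2) do not match the derived units kg·m²/(s³·A) (exponents kg: 1, m: 2, s: -3, A: -1), so the claim is incorrect.

Answer: No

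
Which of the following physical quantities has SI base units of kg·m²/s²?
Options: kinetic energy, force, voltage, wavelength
Checking the SI base units of each option:
  kinetic energy (E = ½mv²): kg·m²/s²  ✓ matches
  force (F = ma): kg·m/s²  ✗
  voltage (V = IR): kg·m²/(s³·A)  ✗
  wavelength (λ = v/f): m  ✗

Only kinetic energy has units kg·m²/s².

Answer: kinetic energy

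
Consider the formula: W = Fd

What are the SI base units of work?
Units of each symbol in W = Fd:
  F (force): kg·m/s²
  d (displacement): m

Multiplying the contributions: [kg·m/s²] · [m]
Adding exponents of each base unit: kg: 1, m: 2, s: -2
SI base units of work: kg·m²/s²

Answer: kg·m²/s²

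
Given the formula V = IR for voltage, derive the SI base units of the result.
Units of each symbol in V = IR:
  I (current): A
  R (resistance, in ohms): kg·m²/(s³·A²)

Multiplying the contributions: [A] · [kg·m²/(s³·A²)]
Adding exponents of each base unit: kg: 1, m: 2, s: -3, A: -1
SI base units of voltage: kg·m²/(s³·A)

Answer: kg·m²/(s³·A)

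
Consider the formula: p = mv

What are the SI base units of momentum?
Units of each symbol in p = mv:
  m (mass): kg
  v (velocity): m/s

Multiplying the contributions: [kg] · [m/s]
Adding exponents of each base unit: kg: 1, m: 1, s: -1
SI base units of momentum: kg·m/s

Answer: kg·m/s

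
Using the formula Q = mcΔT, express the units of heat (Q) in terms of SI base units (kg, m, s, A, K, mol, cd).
Units of each symbol in Q = mcΔT:
  m (mass): kg
  c (specific heat capacity, in J/(kg·K)): m²/(s²·K)
  ΔT (temperature change): K

Multiplying the contributions: [kg] · [m²/(s²·K)] · [K]
Adding exponents of each base unit: kg: 1, m: 2, s: -2
SI base units of heat: kg·m²/s²

Answer: kg·m²/s²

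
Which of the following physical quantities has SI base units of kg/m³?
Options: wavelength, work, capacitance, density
Checking the SI base units of each option:
  wavelength (λ = v/f): m  ✗
  work (W = Fd): kg·m²/s²  ✗
  capacitance (C = Q/V): s⁴·A²/(kg·m²)  ✗
  density (ρ = m/V): kg/m³  ✓ matches

Only density has units kg/m³.

Answer: density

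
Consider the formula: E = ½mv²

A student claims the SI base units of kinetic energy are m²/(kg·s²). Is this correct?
Units of each symbol in E = ½mv²:
  m (mass): kg
  v (speed): m/s  → to the power 2, contributes m²/s²
  The factor ½ is dimensionless.

Multiplying the contributions: [kg] · [m²/s²]
Adding exponents of each base unit: kg: 1, m: 2, s: -2
SI base units of kinetic energy: kg·m²/s²

The claimed units m²/(kg·s²) (exponents kg: -1, m: 2, s: -2) do not match the derived units kg·m²/s² (exponents kg: 1, m: 2, s: -2), so the claim is incorrect.

Answer: No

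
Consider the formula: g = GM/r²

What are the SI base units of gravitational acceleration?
Units of each symbol in g = GM/r²:
  G (gravitational constant): m³/(kg·s²)
  M (mass): kg
  r (distance): m  → to the power 2 in the denominator, contributes 1/m²

Multiplying the contributions: [m³/(kg·s²)] · [kg] · [1/m²]
Adding exponents of each base unit: m: 1, s: -2
SI base units of gravitational acceleration: m/s²

Answer: m/s²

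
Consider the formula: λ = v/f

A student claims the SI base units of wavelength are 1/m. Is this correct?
Units of each symbol in λ = v/f:
  v (wave speed): m/s
  f (frequency): 1/s  → in the denominator, contributes s

Multiplying the contributions: [m/s] · [s]
Adding exponents of each base unit: m: 1
SI base units of wavelength: m

The claimed units 1/m (exponents m: -1) do not match the derived units m (exponents m: 1), so the claim is incorrect.

Answer: No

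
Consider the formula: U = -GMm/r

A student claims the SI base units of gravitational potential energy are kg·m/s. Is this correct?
Units of each symbol in U = -GMm/r:
  G (gravitational constant): m³/(kg·s²)
  M (mass): kg
  m (mass): kg
  r (distance): m  → in the denominator, contributes 1/m
  The minus sign does not affect the units.

Multiplying the contributions: [m³/(kg·s²)] · [kg] · [kg] · [1/m]
Adding exponents of each base unit: kg: 1, m: 2, s: -2
SI base units of gravitational potential energy: kg·m²/s²

The claimed units kg·m/s (exponents kg: 1, m: 1, s: -1) do not match the derived units kg·m²/s² (exponents kg: 1, m: 2, s: -2), so the claim is incorrect.

Answer: No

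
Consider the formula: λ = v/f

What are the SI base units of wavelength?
Units of each symbol in λ = v/f:
  v (wave speed): m/s
  f (frequency): 1/s  → in the denominator, contributes s

Multiplying the contributions: [m/s] · [s]
Adding exponents of each base unit: m: 1
SI base units of wavelength: m

Answer: m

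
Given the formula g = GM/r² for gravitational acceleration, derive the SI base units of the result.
Units of each symbol in g = GM/r²:
  G (gravitational constant): m³/(kg·s²)
  M (mass): kg
  r (distance): m  → to the power 2 in the denominator, contributes 1/m²

Multiplying the contributions: [m³/(kg·s²)] · [kg] · [1/m²]
Adding exponents of each base unit: m: 1, s: -2
SI base units of gravitational acceleration: m/s²

Answer: m/s²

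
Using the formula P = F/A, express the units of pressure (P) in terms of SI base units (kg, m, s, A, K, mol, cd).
Units of each symbol in P = F/A:
  F (force): kg·m/s²
  A (area): m²  → in the denominator, contributes 1/m²

Multiplying the contributions: [kg·m/s²] · [1/m²]
Adding exponents of each base unit: kg: 1, m: -1, s: -2
SI base units of pressure: kg/(m·s²)

Answer: kg/(m·s²)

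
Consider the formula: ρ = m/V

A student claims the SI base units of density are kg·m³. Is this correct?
Units of each symbol in ρ = m/V:
  m (mass): kg
  V (volume): m³  → in the denominator, contributes 1/m³

Multiplying the contributions: [kg] · [1/m³]
Adding exponents of each base unit: kg: 1, m: -3
SI base units of density: kg/m³

The claimed units kg·m³ (exponents kg: 1, m: 3) do not match the derived units kg/m³ (exponents kg: 1, m: -3), so the claim is incorrect.

Answer: No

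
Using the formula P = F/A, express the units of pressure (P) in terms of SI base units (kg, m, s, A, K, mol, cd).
Units of each symbol in P = F/A:
  F (force): kg·m/s²
  A (area): m²  → in the denominator, contributes 1/m²

Multiplying the contributions: [kg·m/s²] · [1/m²]
Adding exponents of each base unit: kg: 1, m: -1, s: -2
SI base units of pressure: kg/(m·s²)

Answer: kg/(m·s²)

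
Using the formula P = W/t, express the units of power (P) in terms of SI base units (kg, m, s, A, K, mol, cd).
Units of each symbol in P = W/t:
  W (work): kg·m²/s²
  t (time): s  → in the denominator, contributes 1/s

Multiplying the contributions: [kg·m²/s²] · [1/s]
Adding exponents of each base unit: kg: 1, m: 2, s: -3
SI base units of power: kg·m²/s³

Answer: kg·m²/s³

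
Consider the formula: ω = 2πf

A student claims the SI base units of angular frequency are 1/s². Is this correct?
Units of each symbol in ω = 2πf:
  f (frequency): 1/s
  The factor 2π is dimensionless.

Multiplying the contributions: [1/s]
Adding exponents of each base unit: s: -1
SI base units of angular frequency: 1/s

The claimed units 1/s² (exponents s: -2) do not match the derived units 1/s (exponents s: -1), so the claim is incorrect.

Answer: No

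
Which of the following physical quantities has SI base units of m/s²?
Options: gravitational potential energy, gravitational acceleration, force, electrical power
Checking the SI base units of each option:
  gravitational potential energy (U = -GMm/r): kg·m²/s²  ✗
  gravitational acceleration (g = GM/r²): m/s²  ✓ matches
  force (F = ma): kg·m/s²  ✗
  electrical power (P = IV): kg·m²/s³  ✗

Only gravitational acceleration has units m/s².

Answer: gravitational acceleration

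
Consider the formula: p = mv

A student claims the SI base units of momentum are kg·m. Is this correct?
Units of each symbol in p = mv:
  m (mass): kg
  v (velocity): m/s

Multiplying the contributions: [kg] · [m/s]
Adding exponents of each base unit: kg: 1, m: 1, s: -1
SI base units of momentum: kg·m/s

The claimed units kg·m (exponents kg: 1, m: 1) do not match the derived units kg·m/s (exponents kg: 1, m: 1, s: -1), so the claim is incorrect.

Answer: No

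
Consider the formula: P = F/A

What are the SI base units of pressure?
Units of each symbol in P = F/A:
  F (force): kg·m/s²
  A (area): m²  → in the denominator, contributes 1/m²

Multiplying the contributions: [kg·m/s²] · [1/m²]
Adding exponents of each base unit: kg: 1, m: -1, s: -2
SI base units of pressure: kg/(m·s²)

Answer: kg/(m·s²)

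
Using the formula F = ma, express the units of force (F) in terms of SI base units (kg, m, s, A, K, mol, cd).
Units of each symbol in F = ma:
  m (mass): kg
  a (acceleration): m/s²

Multiplying the contributions: [kg] · [m/s²]
Adding exponents of each base unit: kg: 1, m: 1, s: -2
SI base units of force: kg·m/s²

Answer: kg·m/s²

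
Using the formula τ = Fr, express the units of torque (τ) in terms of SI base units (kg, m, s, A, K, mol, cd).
Units of each symbol in τ = Fr:
  F (force): kg·m/s²
  r (lever arm): m

Multiplying the contributions: [kg·m/s²] · [m]
Adding exponents of each base unit: kg: 1, m: 2, s: -2
SI base units of torque: kg·m²/s²

Answer: kg·m²/s²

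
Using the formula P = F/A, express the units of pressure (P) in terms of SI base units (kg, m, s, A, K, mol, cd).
Units of each symbol in P = F/A:
  F (force): kg·m/s²
  A (area): m²  → in the denominator, contributes 1/m²

Multiplying the contributions: [kg·m/s²] · [1/m²]
Adding exponents of each base unit: kg: 1, m: -1, s: -2
SI base units of pressure: kg/(m·s²)

Answer: kg/(m·s²)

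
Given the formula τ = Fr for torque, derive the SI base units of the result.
Units of each symbol in τ = Fr:
  F (force): kg·m/s²
  r (lever arm): m

Multiplying the contributions: [kg·m/s²] · [m]
Adding exponents of each base unit: kg: 1, m: 2, s: -2
SI base units of torque: kg·m²/s²

Answer: kg·m²/s²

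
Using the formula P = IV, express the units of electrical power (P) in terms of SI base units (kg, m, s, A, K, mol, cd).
Units of each symbol in P = IV:
  I (current): A
  V (voltage, in volts): kg·m²/(s³·A)

Multiplying the contributions: [A] · [kg·m²/(s³·A)]
Adding exponents of each base unit: kg: 1, m: 2, s: -3
SI base units of electrical power: kg·m²/s³

Answer: kg·m²/s³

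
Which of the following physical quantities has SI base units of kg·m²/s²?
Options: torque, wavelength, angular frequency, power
Checking the SI base units of each option:
  torque (τ = Fr): kg·m²/s²  ✓ matches
  wavelength (λ = v/f): m  ✗
  angular frequency (ω = 2πf): 1/s  ✗
  power (P = W/t): kg·m²/s³  ✗

Only torque has units kg·m²/s².

Answer: torque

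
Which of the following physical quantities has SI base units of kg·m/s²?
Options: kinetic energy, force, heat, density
Checking the SI base units of each option:
  kinetic energy (E = ½mv²): kg·m²/s²  ✗
  force (F = ma): kg·m/s²  ✓ matches
  heat (Q = mcΔT): kg·m²/s²  ✗
  density (ρ = m/V): kg/m³  ✗

Only force has units kg·m/s².

Answer: force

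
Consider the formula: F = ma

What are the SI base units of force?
Units of each symbol in F = ma:
  m (mass): kg
  a (acceleration): m/s²

Multiplying the contributions: [kg] · [m/s²]
Adding exponents of each base unit: kg: 1, m: 1, s: -2
SI base units of force: kg·m/s²

Answer: kg·m/s²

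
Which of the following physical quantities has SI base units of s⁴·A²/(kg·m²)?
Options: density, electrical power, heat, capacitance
Checking the SI base units of each option:
  density (ρ = m/V): kg/m³  ✗
  electrical power (P = IV): kg·m²/s³  ✗
  heat (Q = mcΔT): kg·m²/s²  ✗
  capacitance (C = Q/V): s⁴·A²/(kg·m²)  ✓ matches

Only capacitance has units s⁴·A²/(kg·m²).

Answer: capacitance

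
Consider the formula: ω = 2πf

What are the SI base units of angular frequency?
Units of each symbol in ω = 2πf:
  f (frequency): 1/s
  The factor 2π is dimensionless.

Multiplying the contributions: [1/s]
Adding exponents of each base unit: s: -1
SI base units of angular frequency: 1/s

Answer: 1/s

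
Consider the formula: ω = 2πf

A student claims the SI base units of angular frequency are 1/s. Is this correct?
Units of each symbol in ω = 2πf:
  f (frequency): 1/s
  The factor 2π is dimensionless.

Multiplying the contributions: [1/s]
Adding exponents of each base unit: s: -1
SI base units of angular frequency: 1/s

The claimed units 1/s match the derived units, so the claim is correct.

Answer: Yes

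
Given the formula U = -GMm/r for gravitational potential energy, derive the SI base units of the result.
Units of each symbol in U = -GMm/r:
  G (gravitational constant): m³/(kg·s²)
  M (mass): kg
  m (mass): kg
  r (distance): m  → in the denominator, contributes 1/m
  The minus sign does not affect the units.

Multiplying the contributions: [m³/(kg·s²)] · [kg] · [kg] · [1/m]
Adding exponents of each base unit: kg: 1, m: 2, s: -2
SI base units of gravitational potential energy: kg·m²/s²

Answer: kg·m²/s²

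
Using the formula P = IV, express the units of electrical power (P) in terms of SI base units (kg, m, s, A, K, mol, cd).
Units of each symbol in P = IV:
  I (current): A
  V (voltage, in volts): kg·m²/(s³·A)

Multiplying the contributions: [A] · [kg·m²/(s³·A)]
Adding exponents of each base unit: kg: 1, m: 2, s: -3
SI base units of electrical power: kg·m²/s³

Answer: kg·m²/s³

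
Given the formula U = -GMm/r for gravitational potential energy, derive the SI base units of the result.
Units of each symbol in U = -GMm/r:
  G (gravitational constant): m³/(kg·s²)
  M (mass): kg
  m (mass): kg
  r (distance): m  → in the denominator, contributes 1/m
  The minus sign does not affect the units.

Multiplying the contributions: [m³/(kg·s²)] · [kg] · [kg] · [1/m]
Adding exponents of each base unit: kg: 1, m: 2, s: -2
SI base units of gravitational potential energy: kg·m²/s²

Answer: kg·m²/s²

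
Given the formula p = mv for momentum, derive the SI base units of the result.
Units of each symbol in p = mv:
  m (mass): kg
  v (velocity): m/s

Multiplying the contributions: [kg] · [m/s]
Adding exponents of each base unit: kg: 1, m: 1, s: -1
SI base units of momentum: kg·m/s

Answer: kg·m/s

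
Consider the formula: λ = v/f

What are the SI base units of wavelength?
Units of each symbol in λ = v/f:
  v (wave speed): m/s
  f (frequency): 1/s  → in the denominator, contributes s

Multiplying the contributions: [m/s] · [s]
Adding exponents of each base unit: m: 1
SI base units of wavelength: m

Answer: m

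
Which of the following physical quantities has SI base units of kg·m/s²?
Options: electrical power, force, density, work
Checking the SI base units of each option:
  electrical power (P = IV): kg·m²/s³  ✗
  force (F = ma): kg·m/s²  ✓ matches
  density (ρ = m/V): kg/m³  ✗
  work (W = Fd): kg·m²/s²  ✗

Only force has units kg·m/s².

Answer: force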